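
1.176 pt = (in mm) 0.4149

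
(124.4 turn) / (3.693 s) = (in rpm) 2021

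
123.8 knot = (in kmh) 229.3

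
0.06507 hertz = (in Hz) 0.06507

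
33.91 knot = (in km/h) 62.8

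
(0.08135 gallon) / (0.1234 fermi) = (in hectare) 2.495e+08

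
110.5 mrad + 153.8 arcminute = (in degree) 8.895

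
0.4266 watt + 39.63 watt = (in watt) 40.06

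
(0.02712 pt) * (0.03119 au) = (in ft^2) 4.805e+05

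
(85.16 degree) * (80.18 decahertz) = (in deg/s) 6.828e+04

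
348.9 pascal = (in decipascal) 3489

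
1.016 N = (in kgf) 0.1036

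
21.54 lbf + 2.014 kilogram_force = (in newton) 115.6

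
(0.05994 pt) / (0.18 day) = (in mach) 3.993e-12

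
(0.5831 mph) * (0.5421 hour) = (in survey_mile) 0.3161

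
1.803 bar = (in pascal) 1.803e+05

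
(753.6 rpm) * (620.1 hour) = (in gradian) 1.122e+10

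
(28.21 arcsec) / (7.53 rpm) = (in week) 2.868e-10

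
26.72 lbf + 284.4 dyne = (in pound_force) 26.72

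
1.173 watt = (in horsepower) 0.001573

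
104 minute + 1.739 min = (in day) 0.07343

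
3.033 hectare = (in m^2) 3.033e+04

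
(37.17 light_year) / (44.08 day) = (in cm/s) 9.233e+12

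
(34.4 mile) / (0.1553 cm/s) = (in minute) 5.941e+05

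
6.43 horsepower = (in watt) 4795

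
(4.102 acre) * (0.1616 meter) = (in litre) 2.683e+06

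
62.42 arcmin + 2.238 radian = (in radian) 2.256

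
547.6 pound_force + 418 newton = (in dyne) 2.854e+08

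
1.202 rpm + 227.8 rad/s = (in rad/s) 227.9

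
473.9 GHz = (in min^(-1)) 2.843e+13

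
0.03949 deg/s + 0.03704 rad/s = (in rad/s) 0.03773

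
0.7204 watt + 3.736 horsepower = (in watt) 2787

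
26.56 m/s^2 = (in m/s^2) 26.56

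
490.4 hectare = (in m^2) 4.904e+06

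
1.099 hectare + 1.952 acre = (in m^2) 1.889e+04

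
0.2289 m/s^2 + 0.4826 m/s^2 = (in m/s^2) 0.7115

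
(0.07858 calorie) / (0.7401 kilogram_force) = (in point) 128.4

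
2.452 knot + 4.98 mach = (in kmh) 6109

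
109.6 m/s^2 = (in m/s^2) 109.6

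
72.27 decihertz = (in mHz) 7227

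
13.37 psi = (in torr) 691.4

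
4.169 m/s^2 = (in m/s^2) 4.169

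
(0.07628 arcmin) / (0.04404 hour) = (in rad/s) 1.4e-07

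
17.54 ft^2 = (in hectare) 0.000163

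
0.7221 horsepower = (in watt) 538.5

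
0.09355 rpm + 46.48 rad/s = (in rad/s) 46.49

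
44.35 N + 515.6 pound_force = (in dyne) 2.338e+08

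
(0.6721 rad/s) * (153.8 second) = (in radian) 103.4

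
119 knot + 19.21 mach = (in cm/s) 6.602e+05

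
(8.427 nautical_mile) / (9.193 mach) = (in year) 1.581e-07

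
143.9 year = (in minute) 7.563e+07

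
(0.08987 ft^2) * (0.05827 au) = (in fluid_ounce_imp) 2.562e+12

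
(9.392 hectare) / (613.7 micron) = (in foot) 5.021e+08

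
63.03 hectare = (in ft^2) 6.784e+06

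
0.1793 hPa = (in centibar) 0.01793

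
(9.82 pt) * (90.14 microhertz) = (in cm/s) 3.123e-05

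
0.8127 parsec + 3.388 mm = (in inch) 9.873e+17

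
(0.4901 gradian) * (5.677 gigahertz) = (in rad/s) 4.37e+07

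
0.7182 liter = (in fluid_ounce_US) 24.29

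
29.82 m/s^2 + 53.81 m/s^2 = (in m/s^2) 83.63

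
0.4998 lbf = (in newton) 2.223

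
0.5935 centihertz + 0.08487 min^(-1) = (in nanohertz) 7.35e+06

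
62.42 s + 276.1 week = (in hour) 4.638e+04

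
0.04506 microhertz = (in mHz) 4.506e-05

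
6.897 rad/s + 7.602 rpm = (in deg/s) 440.8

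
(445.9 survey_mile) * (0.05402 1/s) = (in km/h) 1.396e+05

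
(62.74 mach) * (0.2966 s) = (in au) 4.236e-08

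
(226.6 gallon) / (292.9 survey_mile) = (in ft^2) 1.959e-05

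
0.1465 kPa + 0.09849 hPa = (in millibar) 1.563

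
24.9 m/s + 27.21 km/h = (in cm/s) 3246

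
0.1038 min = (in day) 7.208e-05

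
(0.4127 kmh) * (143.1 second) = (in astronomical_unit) 1.097e-10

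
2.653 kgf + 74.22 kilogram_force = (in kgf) 76.87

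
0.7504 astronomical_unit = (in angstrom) 1.123e+21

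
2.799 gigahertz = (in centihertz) 2.799e+11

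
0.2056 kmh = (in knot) 0.111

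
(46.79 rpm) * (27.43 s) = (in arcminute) 4.62e+05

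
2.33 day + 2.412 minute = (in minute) 3358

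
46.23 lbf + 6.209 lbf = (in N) 233.3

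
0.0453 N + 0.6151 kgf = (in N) 6.077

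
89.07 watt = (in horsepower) 0.1194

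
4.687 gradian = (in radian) 0.07362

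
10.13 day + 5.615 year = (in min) 2.966e+06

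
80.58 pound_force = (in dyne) 3.584e+07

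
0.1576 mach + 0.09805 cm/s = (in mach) 0.1576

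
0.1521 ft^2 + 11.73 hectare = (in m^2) 1.173e+05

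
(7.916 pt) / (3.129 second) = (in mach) 2.621e-06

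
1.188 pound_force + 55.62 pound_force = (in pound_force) 56.81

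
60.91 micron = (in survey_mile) 3.785e-08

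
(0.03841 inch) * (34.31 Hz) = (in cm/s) 3.347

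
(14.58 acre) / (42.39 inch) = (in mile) 34.05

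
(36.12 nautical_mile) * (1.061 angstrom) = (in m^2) 7.097e-06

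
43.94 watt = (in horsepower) 0.05892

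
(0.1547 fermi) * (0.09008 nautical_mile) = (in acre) 6.377e-18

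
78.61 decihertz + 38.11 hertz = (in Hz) 45.97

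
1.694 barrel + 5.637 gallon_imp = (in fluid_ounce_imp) 1.038e+04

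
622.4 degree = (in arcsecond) 2.241e+06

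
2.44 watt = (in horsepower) 0.003272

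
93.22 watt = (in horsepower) 0.125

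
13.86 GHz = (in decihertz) 1.386e+11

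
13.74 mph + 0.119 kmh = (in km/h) 22.23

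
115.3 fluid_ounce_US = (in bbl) 0.02145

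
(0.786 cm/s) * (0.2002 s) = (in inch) 0.06195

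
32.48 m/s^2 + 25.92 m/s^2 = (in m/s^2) 58.4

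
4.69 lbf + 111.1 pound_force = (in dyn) 5.151e+07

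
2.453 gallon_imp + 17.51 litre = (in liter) 28.66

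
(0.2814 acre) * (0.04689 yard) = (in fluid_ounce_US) 1.651e+06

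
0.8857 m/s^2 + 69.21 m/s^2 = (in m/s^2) 70.1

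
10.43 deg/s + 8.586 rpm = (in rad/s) 1.081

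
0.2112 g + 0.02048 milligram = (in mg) 211.2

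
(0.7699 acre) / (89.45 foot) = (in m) 114.3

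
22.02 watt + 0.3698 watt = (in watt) 22.39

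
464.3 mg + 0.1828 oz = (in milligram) 5647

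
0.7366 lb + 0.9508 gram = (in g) 335.1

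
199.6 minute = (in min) 199.6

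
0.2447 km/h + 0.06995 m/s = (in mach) 0.0004051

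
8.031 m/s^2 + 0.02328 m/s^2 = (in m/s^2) 8.054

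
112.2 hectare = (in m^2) 1.122e+06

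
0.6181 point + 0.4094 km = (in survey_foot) 1343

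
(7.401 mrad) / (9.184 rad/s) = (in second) 0.0008059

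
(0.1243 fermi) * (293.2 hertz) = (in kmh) 1.312e-13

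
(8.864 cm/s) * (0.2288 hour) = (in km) 0.07301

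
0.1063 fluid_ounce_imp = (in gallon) 0.0007979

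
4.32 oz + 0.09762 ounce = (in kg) 0.1252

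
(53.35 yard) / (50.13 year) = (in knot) 5.998e-08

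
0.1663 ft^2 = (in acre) 3.818e-06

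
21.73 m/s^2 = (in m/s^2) 21.73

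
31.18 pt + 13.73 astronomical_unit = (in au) 13.73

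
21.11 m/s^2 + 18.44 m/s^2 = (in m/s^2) 39.55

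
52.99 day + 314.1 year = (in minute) 1.652e+08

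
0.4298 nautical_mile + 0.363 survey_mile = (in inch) 5.434e+04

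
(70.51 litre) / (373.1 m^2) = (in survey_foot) 0.00062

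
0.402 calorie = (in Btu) 0.001594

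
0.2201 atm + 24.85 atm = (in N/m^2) 2.54e+06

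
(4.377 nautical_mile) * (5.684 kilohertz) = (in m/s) 4.608e+07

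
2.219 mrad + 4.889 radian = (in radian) 4.891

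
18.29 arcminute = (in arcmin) 18.29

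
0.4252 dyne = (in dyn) 0.4252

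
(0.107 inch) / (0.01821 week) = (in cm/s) 2.468e-05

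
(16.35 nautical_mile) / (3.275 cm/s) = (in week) 1.529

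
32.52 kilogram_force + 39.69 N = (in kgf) 36.57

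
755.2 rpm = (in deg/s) 4531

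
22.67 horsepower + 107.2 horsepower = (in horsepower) 129.9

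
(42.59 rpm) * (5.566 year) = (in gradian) 4.984e+10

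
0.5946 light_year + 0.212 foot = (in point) 1.595e+19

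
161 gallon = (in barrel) 3.833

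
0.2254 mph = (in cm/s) 10.08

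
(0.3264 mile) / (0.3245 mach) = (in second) 4.754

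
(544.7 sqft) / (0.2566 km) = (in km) 0.0001972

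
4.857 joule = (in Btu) 0.004604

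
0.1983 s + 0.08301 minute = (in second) 5.179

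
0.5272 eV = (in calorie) 2.019e-20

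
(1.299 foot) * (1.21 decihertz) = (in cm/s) 4.791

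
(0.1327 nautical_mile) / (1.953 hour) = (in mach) 0.0001027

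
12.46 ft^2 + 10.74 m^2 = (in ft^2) 128.1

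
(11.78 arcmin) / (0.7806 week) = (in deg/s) 4.159e-07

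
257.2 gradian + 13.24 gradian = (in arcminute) 1.46e+04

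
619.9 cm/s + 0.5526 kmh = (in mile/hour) 14.21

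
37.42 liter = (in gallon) 9.885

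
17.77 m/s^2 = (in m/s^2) 17.77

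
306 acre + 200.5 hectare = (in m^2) 3.243e+06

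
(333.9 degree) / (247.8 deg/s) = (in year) 4.273e-08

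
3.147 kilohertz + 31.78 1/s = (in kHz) 3.179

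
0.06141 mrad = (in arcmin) 0.2111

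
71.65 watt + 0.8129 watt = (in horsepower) 0.09717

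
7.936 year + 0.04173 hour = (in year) 7.936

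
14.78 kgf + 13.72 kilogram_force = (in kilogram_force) 28.5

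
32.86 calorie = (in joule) 137.5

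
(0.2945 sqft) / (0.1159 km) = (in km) 2.361e-07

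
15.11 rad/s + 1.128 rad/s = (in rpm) 155.1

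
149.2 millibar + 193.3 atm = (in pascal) 1.96e+07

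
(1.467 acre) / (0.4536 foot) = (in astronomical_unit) 2.87e-07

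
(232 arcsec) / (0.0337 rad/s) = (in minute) 0.0005563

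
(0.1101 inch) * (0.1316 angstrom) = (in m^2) 3.68e-14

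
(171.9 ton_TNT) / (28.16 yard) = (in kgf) 2.848e+09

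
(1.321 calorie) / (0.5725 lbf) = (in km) 0.00217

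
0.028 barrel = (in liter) 4.452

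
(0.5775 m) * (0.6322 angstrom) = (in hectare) 3.651e-15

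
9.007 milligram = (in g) 0.009007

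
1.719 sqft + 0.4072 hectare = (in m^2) 4072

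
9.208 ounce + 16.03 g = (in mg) 2.771e+05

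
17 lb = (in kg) 7.711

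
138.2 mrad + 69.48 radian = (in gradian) 4432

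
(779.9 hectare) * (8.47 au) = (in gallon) 2.611e+21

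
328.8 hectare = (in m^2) 3.288e+06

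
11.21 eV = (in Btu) 1.702e-21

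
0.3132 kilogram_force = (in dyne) 3.071e+05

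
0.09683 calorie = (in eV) 2.529e+18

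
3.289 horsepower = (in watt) 2453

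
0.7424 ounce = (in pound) 0.0464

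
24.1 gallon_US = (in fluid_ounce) 3085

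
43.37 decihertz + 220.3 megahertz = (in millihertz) 2.203e+11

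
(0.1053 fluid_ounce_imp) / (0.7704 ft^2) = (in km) 4.18e-08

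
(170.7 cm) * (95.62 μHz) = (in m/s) 0.0001632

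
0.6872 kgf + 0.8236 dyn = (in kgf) 0.6872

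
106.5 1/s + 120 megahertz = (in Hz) 1.2e+08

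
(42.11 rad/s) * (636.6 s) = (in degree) 1.536e+06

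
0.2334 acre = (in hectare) 0.09445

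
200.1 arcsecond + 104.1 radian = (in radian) 104.1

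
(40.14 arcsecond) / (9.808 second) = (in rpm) 0.0001895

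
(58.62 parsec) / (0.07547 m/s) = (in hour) 6.658e+15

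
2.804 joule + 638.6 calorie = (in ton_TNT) 6.393e-07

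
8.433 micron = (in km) 8.433e-09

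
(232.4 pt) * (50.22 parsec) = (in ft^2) 1.368e+18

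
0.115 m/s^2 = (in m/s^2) 0.115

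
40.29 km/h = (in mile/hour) 25.04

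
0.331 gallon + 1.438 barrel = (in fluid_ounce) 7773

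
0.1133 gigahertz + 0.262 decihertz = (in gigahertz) 0.1133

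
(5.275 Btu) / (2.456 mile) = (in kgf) 0.1436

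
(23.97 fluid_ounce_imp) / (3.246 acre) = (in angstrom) 518.5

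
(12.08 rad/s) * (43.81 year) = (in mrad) 1.669e+13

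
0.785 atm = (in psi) 11.54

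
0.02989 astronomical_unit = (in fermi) 4.471e+24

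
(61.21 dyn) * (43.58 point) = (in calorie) 2.249e-06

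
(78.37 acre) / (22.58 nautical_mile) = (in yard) 8.294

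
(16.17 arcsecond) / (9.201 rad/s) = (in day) 9.861e-11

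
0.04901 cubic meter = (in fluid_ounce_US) 1657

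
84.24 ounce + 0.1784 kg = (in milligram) 2.567e+06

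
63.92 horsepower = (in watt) 4.767e+04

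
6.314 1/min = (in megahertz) 1.052e-07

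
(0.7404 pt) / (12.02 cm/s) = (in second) 0.002173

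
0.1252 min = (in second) 7.512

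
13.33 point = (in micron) 4703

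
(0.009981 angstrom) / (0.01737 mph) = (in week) 2.125e-16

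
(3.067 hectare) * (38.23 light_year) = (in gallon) 2.93e+24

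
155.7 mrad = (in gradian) 9.912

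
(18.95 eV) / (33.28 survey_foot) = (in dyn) 2.993e-14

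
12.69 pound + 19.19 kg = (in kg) 24.95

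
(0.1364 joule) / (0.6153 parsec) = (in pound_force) 1.615e-18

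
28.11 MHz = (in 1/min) 1.687e+09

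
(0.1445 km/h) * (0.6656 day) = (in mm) 2.308e+06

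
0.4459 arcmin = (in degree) 0.007432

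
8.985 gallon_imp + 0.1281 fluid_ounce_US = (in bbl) 0.2569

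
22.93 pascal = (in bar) 0.0002293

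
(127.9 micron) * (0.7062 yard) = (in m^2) 8.259e-05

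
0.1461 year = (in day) 53.33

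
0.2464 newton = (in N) 0.2464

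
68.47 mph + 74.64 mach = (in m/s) 2.545e+04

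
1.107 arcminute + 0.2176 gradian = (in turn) 0.0005953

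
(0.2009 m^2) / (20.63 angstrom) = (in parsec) 3.156e-09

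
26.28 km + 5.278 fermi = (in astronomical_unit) 1.757e-07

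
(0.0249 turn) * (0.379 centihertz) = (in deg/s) 0.03397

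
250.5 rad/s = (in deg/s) 1.435e+04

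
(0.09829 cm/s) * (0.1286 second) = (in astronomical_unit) 8.449e-16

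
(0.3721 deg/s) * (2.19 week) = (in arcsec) 1.774e+09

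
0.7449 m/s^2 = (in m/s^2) 0.7449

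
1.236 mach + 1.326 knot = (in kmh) 1518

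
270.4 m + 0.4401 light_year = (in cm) 4.164e+17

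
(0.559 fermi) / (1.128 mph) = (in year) 3.515e-23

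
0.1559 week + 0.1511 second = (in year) 0.00299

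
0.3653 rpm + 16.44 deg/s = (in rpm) 3.105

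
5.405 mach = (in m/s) 1840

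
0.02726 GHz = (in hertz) 2.726e+07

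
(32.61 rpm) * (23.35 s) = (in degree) 4569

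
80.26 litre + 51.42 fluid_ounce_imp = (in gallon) 21.59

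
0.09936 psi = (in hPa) 6.851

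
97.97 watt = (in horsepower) 0.1314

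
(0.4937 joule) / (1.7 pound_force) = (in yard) 0.0714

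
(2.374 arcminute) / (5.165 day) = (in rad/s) 1.547e-09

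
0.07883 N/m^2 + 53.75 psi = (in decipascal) 3.706e+06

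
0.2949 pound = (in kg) 0.1338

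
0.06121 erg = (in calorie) 1.463e-09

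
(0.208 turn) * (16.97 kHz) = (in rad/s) 2.218e+04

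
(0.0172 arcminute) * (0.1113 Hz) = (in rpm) 5.318e-06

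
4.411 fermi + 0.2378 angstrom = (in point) 6.742e-08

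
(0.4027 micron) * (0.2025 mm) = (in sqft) 8.778e-10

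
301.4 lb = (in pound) 301.4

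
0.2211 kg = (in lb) 0.4874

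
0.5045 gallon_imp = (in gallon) 0.6059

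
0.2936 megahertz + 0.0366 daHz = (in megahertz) 0.2936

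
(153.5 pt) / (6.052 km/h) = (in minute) 0.0005369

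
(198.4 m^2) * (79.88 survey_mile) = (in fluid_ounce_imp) 8.977e+11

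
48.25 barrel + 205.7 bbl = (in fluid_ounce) 1.365e+06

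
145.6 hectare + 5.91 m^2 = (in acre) 359.8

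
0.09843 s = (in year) 3.121e-09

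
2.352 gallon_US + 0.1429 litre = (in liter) 9.046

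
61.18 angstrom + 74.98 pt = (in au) 1.768e-13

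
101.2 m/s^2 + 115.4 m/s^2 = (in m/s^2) 216.6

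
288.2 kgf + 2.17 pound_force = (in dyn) 2.836e+08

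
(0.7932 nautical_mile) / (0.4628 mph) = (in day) 0.08218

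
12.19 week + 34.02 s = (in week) 12.19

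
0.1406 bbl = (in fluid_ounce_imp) 786.7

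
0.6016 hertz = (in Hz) 0.6016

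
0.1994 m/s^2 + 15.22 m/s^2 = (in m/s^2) 15.42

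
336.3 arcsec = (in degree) 0.09342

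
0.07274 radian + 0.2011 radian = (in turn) 0.04358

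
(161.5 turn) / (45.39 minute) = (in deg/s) 21.35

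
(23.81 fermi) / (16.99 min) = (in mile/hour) 5.225e-17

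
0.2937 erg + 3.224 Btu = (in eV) 2.123e+22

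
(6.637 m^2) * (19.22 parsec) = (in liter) 3.936e+21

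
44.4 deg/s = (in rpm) 7.4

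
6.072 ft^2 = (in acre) 0.0001394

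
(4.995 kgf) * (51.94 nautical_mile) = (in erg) 4.712e+13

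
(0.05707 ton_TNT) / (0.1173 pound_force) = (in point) 1.297e+12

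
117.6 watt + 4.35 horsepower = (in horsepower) 4.508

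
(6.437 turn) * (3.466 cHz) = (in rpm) 13.39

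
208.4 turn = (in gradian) 8.336e+04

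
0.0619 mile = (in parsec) 3.228e-15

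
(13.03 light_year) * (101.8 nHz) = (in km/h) 4.518e+10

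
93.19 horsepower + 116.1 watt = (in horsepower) 93.35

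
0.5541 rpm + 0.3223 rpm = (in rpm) 0.8764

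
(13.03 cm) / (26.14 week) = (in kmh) 2.967e-08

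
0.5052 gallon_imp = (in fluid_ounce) 77.66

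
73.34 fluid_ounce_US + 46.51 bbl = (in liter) 7397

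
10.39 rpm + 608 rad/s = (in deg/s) 3.49e+04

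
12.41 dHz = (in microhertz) 1.241e+06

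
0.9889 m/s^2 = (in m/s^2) 0.9889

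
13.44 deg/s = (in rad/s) 0.2346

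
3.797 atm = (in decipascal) 3.847e+06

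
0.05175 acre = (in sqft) 2254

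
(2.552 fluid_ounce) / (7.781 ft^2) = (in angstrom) 1.044e+06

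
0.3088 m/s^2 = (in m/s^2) 0.3088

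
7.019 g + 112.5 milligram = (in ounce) 0.2516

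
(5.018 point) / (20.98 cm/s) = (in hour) 2.344e-06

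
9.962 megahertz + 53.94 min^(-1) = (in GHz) 0.009962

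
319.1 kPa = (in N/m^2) 3.191e+05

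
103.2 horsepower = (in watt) 7.696e+04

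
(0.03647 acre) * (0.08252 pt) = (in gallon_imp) 0.9451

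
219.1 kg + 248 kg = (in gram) 4.671e+05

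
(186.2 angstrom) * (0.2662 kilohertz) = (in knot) 9.635e-06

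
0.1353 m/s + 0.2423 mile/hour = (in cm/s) 24.36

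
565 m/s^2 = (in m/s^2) 565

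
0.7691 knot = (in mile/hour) 0.8851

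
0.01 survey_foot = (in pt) 8.64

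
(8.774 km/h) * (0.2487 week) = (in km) 366.6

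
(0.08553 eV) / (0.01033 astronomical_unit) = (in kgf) 9.042e-31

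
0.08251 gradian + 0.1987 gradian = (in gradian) 0.2812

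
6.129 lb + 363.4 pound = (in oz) 5912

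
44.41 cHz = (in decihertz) 4.441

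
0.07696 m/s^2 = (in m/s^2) 0.07696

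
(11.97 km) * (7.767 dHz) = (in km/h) 3.347e+04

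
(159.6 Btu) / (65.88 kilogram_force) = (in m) 260.6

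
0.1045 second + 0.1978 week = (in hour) 33.23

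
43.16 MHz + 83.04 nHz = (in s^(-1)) 4.316e+07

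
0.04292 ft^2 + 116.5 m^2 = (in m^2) 116.5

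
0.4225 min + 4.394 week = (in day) 30.76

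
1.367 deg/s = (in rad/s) 0.02386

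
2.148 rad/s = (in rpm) 20.51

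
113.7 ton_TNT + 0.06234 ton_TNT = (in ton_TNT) 113.8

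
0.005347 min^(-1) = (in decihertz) 0.0008912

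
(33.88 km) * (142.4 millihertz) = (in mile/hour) 1.079e+04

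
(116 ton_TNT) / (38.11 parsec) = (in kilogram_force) 4.209e-08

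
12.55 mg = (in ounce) 0.0004427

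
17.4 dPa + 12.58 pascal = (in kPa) 0.01432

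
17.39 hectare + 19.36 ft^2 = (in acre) 42.97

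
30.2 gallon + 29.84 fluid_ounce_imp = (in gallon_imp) 25.33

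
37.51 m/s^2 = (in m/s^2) 37.51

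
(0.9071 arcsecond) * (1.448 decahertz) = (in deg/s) 0.003649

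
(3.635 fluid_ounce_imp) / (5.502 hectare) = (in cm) 1.877e-07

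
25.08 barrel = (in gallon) 1053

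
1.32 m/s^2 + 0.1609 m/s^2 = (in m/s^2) 1.481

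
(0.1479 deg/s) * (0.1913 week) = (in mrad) 2.987e+05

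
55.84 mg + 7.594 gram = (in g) 7.65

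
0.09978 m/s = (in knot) 0.194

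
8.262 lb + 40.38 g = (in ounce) 133.6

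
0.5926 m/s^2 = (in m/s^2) 0.5926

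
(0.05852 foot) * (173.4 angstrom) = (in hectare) 3.093e-14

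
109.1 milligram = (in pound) 0.0002405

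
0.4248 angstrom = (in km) 4.248e-14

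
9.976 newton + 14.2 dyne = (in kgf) 1.017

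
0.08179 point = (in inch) 0.001136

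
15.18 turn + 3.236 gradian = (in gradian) 6075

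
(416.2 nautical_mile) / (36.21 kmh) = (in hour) 21.29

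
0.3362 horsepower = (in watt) 250.7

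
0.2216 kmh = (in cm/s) 6.156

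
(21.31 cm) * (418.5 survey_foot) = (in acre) 0.006717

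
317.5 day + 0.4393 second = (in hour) 7620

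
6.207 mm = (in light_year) 6.561e-19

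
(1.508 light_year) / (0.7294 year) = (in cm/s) 6.202e+10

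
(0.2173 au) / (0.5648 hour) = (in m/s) 1.599e+07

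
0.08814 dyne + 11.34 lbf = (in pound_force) 11.34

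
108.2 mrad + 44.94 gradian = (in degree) 46.65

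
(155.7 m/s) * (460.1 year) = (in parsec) 7.321e-05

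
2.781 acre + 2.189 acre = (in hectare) 2.011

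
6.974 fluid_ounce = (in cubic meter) 0.0002062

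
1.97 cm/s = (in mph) 0.04407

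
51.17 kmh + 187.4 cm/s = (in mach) 0.04725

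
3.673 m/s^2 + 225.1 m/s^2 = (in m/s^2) 228.8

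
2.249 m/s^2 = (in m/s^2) 2.249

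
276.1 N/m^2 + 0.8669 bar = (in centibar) 86.97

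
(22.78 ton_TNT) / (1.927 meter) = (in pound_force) 1.112e+10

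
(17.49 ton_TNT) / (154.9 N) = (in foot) 1.55e+09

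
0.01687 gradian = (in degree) 0.01518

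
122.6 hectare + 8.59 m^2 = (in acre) 303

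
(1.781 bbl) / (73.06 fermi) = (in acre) 9.577e+08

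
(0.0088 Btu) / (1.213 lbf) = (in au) 1.15e-11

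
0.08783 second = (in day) 1.017e-06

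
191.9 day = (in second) 1.658e+07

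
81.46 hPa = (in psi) 1.181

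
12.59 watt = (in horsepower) 0.01688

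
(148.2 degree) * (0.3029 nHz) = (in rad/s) 7.835e-10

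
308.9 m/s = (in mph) 691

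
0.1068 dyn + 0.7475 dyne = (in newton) 8.543e-06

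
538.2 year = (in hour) 4.715e+06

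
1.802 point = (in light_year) 6.719e-20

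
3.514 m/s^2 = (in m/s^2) 3.514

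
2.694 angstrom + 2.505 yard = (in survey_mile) 0.001423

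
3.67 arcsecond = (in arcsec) 3.67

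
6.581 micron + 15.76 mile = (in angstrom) 2.536e+14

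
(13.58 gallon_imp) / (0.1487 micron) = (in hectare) 41.52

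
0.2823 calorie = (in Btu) 0.00112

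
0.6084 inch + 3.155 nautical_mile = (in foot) 1.917e+04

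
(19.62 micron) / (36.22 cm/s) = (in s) 5.417e-05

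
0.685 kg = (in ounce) 24.16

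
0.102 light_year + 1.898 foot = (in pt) 2.735e+18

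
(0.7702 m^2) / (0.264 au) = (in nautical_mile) 1.053e-14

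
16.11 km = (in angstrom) 1.611e+14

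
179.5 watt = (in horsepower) 0.2407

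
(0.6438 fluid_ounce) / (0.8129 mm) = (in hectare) 2.342e-06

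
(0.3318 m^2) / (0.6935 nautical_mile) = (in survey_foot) 0.0008476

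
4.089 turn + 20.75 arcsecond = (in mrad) 2.569e+04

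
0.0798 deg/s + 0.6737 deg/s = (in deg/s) 0.7535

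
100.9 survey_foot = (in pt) 8.718e+04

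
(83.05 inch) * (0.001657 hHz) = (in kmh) 1.258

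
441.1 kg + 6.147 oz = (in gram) 4.413e+05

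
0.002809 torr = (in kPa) 0.0003745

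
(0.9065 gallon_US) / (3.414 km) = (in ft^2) 1.082e-05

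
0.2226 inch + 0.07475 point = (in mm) 5.68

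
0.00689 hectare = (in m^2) 68.9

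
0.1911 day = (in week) 0.0273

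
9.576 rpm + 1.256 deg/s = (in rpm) 9.785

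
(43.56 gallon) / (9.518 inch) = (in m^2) 0.6821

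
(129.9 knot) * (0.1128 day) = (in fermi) 6.513e+20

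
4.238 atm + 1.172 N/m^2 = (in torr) 3221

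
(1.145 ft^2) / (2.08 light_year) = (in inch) 2.128e-16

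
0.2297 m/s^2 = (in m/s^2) 0.2297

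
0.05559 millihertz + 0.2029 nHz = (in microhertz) 55.59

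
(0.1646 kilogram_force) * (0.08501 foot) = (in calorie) 0.009996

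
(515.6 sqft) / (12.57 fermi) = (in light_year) 0.4028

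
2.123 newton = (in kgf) 0.2165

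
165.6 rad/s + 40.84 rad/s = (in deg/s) 1.183e+04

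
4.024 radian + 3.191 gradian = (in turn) 0.6484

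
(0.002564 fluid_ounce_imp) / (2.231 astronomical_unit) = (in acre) 5.394e-23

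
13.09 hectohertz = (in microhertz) 1.309e+09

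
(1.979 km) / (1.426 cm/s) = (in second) 1.388e+05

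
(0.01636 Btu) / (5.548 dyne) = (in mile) 193.3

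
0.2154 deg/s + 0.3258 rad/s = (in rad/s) 0.3296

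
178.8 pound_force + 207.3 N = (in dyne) 1.003e+08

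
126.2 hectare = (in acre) 311.8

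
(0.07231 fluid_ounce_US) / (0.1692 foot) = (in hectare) 4.147e-09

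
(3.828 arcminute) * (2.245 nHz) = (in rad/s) 2.5e-12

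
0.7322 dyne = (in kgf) 7.466e-07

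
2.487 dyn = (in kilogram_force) 2.536e-06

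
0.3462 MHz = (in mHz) 3.462e+08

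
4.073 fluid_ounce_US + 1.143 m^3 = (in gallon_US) 302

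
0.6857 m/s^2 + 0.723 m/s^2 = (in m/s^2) 1.409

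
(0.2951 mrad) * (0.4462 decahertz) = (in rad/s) 0.001317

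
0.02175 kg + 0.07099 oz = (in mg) 2.376e+04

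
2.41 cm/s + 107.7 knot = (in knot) 107.7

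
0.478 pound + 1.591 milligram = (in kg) 0.2168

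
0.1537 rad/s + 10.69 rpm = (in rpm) 12.16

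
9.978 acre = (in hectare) 4.038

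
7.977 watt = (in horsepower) 0.0107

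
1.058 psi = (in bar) 0.07295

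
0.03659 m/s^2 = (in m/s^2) 0.03659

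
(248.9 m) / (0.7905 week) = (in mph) 0.001165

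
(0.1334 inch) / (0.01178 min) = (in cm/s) 0.4794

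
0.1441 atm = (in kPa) 14.6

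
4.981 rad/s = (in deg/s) 285.4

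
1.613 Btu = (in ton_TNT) 4.067e-07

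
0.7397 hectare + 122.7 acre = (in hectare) 50.39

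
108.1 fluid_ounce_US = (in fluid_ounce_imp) 112.5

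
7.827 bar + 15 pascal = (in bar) 7.827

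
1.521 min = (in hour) 0.02535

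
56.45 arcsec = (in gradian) 0.01742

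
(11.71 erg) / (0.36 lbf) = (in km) 7.313e-10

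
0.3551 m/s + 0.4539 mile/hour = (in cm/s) 55.8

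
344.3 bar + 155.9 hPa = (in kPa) 3.445e+04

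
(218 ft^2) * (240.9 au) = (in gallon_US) 1.928e+17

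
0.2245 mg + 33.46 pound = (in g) 1.518e+04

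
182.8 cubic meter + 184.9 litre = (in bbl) 1151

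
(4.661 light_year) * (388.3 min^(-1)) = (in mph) 6.384e+17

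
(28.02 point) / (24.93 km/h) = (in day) 1.652e-08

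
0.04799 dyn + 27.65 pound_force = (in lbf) 27.65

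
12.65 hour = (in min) 759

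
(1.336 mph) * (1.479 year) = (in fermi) 2.786e+22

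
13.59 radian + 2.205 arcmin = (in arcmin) 4.672e+04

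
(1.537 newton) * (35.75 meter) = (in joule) 54.95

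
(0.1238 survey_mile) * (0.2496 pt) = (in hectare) 1.754e-06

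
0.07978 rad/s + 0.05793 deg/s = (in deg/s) 4.629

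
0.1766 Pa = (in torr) 0.001325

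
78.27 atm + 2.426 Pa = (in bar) 79.31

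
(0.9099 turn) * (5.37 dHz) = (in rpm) 29.32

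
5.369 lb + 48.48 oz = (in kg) 3.81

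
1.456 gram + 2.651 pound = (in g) 1204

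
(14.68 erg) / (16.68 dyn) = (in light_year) 9.303e-19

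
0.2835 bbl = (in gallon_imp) 9.915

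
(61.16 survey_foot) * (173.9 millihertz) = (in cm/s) 324.2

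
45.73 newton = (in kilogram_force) 4.663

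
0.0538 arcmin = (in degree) 0.0008967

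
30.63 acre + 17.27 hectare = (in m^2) 2.967e+05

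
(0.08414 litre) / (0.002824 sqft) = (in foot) 1.052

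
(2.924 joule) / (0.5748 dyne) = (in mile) 316.1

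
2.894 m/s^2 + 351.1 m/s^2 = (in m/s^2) 354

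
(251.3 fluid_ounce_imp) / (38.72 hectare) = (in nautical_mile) 9.957e-12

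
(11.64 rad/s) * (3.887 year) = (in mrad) 1.427e+12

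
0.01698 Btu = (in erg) 1.791e+08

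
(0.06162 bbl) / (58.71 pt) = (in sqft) 5.091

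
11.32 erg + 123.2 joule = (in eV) 7.69e+20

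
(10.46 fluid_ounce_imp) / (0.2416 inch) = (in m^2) 0.04843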